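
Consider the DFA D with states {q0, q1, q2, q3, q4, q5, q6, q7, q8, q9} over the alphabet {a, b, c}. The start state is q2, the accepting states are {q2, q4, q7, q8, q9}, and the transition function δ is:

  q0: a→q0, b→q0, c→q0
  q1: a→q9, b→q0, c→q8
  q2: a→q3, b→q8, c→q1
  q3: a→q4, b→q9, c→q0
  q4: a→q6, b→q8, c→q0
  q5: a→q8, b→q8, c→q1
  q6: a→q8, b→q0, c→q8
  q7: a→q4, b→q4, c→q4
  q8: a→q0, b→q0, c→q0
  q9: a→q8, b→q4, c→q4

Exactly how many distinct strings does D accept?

27

The useful subgraph on states {q1, q2, q3, q4, q6, q8, q9} is acyclic, so L(D) is finite; the longest accepting path visits 6 useful states, giving maximum string length 5.
Counting accepting paths from q2 by length: 1 of length 0, 1 of length 1, 4 of length 2, 7 of length 3, 6 of length 4, 8 of length 5. Total 27.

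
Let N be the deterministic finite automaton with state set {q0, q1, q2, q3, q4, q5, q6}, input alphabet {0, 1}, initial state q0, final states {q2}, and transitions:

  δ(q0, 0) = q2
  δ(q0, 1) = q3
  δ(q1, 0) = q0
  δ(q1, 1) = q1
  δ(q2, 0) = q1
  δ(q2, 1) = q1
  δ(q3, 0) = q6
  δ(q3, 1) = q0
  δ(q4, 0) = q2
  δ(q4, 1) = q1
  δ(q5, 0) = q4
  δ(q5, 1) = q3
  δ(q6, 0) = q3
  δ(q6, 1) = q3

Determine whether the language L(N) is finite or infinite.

infinite

State q0 is reachable from the start and can reach an accepting state, and it lies on the cycle q0 → q2 → q1 → q0.
Traversing that cycle any number of times yields accepted strings of unbounded length, so the language is infinite.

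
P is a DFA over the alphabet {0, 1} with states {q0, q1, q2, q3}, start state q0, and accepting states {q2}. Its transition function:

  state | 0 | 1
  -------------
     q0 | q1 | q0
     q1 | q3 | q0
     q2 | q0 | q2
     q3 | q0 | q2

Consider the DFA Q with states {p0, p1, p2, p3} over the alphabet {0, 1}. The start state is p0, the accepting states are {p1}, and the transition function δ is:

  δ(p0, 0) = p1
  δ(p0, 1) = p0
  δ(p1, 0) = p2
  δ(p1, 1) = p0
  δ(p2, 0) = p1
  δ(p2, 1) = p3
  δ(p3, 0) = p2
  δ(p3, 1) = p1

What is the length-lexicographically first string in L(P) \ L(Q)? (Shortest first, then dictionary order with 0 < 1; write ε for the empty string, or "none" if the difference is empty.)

001

The string 001 is accepted by P but not by Q.
No shorter string lies in the difference, and 001 is the lexicographically first length-3 string in L(P) \ L(Q).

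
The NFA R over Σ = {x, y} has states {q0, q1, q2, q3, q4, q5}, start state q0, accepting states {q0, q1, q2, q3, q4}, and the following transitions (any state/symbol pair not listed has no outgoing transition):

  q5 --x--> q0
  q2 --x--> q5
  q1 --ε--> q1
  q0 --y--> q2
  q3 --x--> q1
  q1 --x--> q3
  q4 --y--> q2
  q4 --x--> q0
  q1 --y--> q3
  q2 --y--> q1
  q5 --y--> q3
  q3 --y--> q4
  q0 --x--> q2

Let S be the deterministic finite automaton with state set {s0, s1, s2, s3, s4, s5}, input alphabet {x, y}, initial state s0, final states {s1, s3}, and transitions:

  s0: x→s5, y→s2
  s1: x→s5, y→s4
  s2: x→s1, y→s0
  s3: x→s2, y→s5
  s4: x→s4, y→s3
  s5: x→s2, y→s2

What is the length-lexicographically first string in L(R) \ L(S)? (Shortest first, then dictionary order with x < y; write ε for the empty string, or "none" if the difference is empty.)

The empty string ε is accepted by R but not by S.
Since ε is the unique shortest string, it is the required witness.

ε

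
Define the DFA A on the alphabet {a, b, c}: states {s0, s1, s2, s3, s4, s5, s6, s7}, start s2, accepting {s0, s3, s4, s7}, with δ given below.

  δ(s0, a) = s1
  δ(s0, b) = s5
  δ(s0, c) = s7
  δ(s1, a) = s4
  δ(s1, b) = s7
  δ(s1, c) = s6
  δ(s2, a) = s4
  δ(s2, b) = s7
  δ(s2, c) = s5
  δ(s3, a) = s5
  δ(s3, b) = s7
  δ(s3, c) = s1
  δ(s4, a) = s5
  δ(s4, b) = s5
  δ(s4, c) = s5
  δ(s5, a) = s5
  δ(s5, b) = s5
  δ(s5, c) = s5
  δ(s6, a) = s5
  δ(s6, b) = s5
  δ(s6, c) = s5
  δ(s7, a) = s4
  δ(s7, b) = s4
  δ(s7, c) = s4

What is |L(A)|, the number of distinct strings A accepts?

5

The useful subgraph on states {s2, s4, s7} is acyclic, so L(A) is finite; the longest accepting path visits 3 useful states, giving maximum string length 2.
Counting accepting paths from s2 by length: 2 of length 1, 3 of length 2. Total 5.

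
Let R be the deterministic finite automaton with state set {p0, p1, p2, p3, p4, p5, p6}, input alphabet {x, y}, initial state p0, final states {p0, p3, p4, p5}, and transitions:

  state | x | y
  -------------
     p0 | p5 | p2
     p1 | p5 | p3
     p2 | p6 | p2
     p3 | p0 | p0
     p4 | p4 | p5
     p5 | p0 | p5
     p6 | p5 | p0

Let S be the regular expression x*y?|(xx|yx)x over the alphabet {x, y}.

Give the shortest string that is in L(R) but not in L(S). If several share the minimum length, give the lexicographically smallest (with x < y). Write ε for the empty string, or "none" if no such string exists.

xyx

The string xyx is accepted by R but not by S.
No shorter string lies in the difference, and xyx is the lexicographically first length-3 string in L(R) \ L(S).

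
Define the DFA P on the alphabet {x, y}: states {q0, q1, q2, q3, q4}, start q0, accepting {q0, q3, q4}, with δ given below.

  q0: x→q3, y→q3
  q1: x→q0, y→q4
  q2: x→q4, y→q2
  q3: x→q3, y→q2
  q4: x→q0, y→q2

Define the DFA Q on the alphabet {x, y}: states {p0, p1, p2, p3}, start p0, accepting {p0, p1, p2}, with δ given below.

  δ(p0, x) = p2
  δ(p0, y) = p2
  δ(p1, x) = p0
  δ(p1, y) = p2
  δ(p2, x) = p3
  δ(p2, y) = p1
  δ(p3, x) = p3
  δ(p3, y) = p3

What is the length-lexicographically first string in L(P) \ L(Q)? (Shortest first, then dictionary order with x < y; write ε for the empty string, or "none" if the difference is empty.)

The string xx is accepted by P but not by Q.
No shorter string lies in the difference, and xx is the lexicographically first length-2 string in L(P) \ L(Q).

xx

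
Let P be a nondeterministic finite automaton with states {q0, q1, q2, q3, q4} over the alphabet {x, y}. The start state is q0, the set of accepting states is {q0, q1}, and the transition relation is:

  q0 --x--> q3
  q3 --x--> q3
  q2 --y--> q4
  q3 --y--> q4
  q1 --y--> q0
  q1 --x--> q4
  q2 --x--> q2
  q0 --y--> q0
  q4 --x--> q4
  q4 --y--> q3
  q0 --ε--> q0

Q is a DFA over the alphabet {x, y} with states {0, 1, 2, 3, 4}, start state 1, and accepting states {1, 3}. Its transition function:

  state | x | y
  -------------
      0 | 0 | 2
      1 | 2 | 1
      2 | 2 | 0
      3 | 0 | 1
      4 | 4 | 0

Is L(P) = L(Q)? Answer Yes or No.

Yes

Exploring the product automaton P × Q from the start pair (q0, 1), following both machines on each input symbol, reaches 3 state pairs: (q0, 1), (q3, 2), (q4, 0).
P accepts in {q0, q1} and Q accepts in {1, 3}. In every reachable pair the two components are either both accepting — (q0, 1) — or both non-accepting, so no string is accepted by exactly one of the machines: L(P) \ L(Q) and L(Q) \ L(P) are both empty.
Hence every string is accepted by P iff it is accepted by Q, and the two languages coincide.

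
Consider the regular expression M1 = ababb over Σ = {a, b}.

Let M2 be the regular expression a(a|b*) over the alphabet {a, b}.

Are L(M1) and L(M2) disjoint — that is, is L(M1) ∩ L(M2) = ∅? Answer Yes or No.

Yes

Converting the expression M1 to a DFA (subset construction, then merging equivalent states) gives the minimal DFA with states {r0, r1, r2, r3, r4, r5, r6}, start state r0, accepting states {r6} and transitions r0: a→r1, b→r2; r1: a→r2, b→r3; r2: a→r2, b→r2; r3: a→r4, b→r2; r4: a→r2, b→r5; r5: a→r2, b→r6; r6: a→r2, b→r2.
Converting the expression M2 to a DFA (subset construction, then merging equivalent states) gives the minimal DFA with states {t0, t1, t2, t3, t4}, start state t0, accepting states {t1, t3, t4} and transitions t0: a→t1, b→t2; t1: a→t3, b→t4; t2: a→t2, b→t2; t3: a→t2, b→t2; t4: a→t2, b→t4.
Exploring the product automaton M1 × M2 from the start pair (r0, t0), following both machines on each input symbol, reaches 9 state pairs: (r0, t0), (r1, t1), (r2, t2), (r2, t3), (r3, t4), (r4, t2), (r2, t4), (r5, t2), (r6, t2).
M1 accepts in {r6} and M2 accepts in {t1, t3, t4}; no reachable pair has both components accepting, so no string drives both machines to acceptance simultaneously and L(M1) ∩ L(M2) = ∅.
So no string is accepted by both, and the intersection is empty.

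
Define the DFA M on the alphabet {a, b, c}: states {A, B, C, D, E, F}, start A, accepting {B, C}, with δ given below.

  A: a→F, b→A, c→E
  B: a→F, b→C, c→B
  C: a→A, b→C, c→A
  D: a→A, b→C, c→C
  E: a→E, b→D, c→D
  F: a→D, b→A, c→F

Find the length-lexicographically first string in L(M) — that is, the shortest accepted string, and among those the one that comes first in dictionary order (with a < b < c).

A breadth-first search from A reaches an accepting state first via the path A → F → D → C on input aab.
No string of length < 3 is accepted (BFS exhausts all shorter strings without reaching an accepting state), and aab is the lexicographically least accepting string of length 3.

aab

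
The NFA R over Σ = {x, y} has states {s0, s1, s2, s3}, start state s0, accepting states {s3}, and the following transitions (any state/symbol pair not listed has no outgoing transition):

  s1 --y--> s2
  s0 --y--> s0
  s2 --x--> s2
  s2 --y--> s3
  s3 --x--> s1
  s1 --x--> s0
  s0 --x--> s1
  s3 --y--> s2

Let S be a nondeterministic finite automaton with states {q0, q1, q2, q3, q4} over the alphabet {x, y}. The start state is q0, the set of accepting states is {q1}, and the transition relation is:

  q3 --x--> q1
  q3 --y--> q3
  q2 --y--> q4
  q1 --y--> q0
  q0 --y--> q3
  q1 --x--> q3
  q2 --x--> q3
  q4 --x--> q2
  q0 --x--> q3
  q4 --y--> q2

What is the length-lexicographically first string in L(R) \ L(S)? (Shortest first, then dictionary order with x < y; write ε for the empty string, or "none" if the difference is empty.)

The string xyy is accepted by R but not by S.
No shorter string lies in the difference, and xyy is the lexicographically first length-3 string in L(R) \ L(S).

xyy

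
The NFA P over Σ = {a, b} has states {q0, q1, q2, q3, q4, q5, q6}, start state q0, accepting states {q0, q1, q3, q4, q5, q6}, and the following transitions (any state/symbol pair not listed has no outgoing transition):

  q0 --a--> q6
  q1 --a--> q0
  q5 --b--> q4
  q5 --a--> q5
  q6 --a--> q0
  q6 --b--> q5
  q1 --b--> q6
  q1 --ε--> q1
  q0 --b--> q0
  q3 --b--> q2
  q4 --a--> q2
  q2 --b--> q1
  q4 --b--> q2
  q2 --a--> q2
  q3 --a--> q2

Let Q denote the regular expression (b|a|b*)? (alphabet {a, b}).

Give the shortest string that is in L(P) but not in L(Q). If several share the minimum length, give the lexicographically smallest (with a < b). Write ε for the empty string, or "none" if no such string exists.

The string aa is accepted by P but not by Q.
No shorter string lies in the difference, and aa is the lexicographically first length-2 string in L(P) \ L(Q).

aa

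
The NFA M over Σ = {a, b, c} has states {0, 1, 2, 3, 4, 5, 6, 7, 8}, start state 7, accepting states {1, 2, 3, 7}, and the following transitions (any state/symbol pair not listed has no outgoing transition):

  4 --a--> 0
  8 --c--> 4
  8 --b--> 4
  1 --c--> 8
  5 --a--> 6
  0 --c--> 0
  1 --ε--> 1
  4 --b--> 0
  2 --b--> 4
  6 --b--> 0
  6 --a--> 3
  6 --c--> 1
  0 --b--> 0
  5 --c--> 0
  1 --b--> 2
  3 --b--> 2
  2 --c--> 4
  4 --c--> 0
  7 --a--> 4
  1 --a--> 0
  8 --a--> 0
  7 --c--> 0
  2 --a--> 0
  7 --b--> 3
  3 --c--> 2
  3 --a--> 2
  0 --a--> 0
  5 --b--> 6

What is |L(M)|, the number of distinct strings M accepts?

The useful subgraph on states {2, 3, 7} is acyclic, so L(M) is finite; the longest accepting path visits 3 useful states, giving maximum string length 2.
Counting accepting paths from 7 by length: 1 of length 0, 1 of length 1, 3 of length 2. Total 5.

5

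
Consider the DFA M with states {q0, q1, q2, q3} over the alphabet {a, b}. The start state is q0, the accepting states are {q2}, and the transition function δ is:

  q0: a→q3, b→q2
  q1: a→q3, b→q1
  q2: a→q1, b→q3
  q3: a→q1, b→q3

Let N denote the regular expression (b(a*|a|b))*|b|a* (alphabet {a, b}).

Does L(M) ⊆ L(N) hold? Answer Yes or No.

Converting the expression N to a DFA (subset construction, then merging equivalent states) gives the minimal DFA with states {n0, n1, n2, n3}, start state n0, accepting states {n0, n1, n2} and transitions n0: a→n1, b→n2; n1: a→n1, b→n3; n2: a→n2, b→n2; n3: a→n3, b→n3.
Exploring the product automaton M × N from the start pair (q0, n0), following both machines on each input symbol, reaches 8 state pairs: (q0, n0), (q3, n1), (q2, n2), (q1, n1), (q3, n3), (q1, n2), (q3, n2), (q1, n3).
M accepts in {q2} and N accepts in {n0, n1, n2}. The reachable pairs whose M-component is accepting are (q2, n2); in each of them the N-component is accepting too, so the product for L(M) \ L(N) (M-component accepting, N-component rejecting) has no reachable accepting pair and the difference is empty.
Hence every string in L(M) is also in L(N).

Yes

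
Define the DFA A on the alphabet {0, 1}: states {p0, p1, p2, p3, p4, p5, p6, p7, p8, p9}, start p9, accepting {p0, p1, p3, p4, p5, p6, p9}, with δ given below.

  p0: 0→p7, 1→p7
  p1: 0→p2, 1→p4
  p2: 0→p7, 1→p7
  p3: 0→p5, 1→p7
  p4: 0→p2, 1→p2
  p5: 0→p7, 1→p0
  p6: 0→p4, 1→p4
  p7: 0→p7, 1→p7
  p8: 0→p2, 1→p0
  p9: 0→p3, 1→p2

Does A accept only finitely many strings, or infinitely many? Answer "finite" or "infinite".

finite

The useful states (reachable from p9 and able to reach an accepting state) are {p0, p3, p5, p9}.
Restricted to these states the transition graph has no cycle, so every accepting path has bounded length and L is finite.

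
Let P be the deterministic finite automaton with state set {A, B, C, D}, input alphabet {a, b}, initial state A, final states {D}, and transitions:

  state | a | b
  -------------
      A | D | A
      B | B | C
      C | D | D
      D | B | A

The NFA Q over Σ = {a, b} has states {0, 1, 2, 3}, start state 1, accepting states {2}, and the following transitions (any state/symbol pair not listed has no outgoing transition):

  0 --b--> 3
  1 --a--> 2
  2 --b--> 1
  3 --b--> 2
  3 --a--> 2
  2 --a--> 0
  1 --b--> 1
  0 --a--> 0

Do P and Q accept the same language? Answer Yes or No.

Exploring the product automaton P × Q from the start pair (A, 1), following both machines on each input symbol, reaches 4 state pairs: (A, 1), (D, 2), (B, 0), (C, 3).
P accepts in {D} and Q accepts in {2}. In every reachable pair the two components are either both accepting — (D, 2) — or both non-accepting, so no string is accepted by exactly one of the machines: L(P) \ L(Q) and L(Q) \ L(P) are both empty.
Hence every string is accepted by P iff it is accepted by Q, and the two languages coincide.

Yes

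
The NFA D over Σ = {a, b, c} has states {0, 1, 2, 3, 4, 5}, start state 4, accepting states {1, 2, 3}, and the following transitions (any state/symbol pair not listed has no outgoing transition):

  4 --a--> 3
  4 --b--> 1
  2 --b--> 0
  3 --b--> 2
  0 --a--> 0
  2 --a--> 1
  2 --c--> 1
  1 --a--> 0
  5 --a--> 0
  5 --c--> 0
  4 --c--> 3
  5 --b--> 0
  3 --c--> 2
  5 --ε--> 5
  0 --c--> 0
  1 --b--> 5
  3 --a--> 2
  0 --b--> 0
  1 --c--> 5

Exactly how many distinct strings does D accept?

21

The useful subgraph on states {1, 2, 3, 4} is acyclic, so L(D) is finite; the longest accepting path visits 4 useful states, giving maximum string length 3.
Counting accepting paths from 4 by length: 3 of length 1, 6 of length 2, 12 of length 3. Total 21.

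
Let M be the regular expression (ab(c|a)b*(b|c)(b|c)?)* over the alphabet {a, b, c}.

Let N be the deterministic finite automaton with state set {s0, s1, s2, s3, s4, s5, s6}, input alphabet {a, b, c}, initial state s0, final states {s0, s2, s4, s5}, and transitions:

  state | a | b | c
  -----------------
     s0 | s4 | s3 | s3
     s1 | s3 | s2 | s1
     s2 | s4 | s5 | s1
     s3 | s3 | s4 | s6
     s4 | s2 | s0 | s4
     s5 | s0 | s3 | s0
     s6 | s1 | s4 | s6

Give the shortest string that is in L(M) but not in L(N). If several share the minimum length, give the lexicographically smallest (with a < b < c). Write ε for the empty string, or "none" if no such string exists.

abcc

The string abcc is accepted by M but not by N.
No shorter string lies in the difference, and abcc is the lexicographically first length-4 string in L(M) \ L(N).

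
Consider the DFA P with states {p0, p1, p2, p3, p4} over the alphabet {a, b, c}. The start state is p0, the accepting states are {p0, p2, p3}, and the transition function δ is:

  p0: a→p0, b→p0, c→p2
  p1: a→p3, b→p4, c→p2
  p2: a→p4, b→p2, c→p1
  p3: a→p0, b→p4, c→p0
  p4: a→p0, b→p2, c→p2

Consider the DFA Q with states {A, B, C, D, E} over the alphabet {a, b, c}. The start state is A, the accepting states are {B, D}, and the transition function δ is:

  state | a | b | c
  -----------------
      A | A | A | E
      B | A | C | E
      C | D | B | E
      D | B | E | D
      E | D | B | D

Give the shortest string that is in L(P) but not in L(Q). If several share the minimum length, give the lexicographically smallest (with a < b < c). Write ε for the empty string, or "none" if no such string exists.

ε

The empty string ε is accepted by P but not by Q.
Since ε is the unique shortest string, it is the required witness.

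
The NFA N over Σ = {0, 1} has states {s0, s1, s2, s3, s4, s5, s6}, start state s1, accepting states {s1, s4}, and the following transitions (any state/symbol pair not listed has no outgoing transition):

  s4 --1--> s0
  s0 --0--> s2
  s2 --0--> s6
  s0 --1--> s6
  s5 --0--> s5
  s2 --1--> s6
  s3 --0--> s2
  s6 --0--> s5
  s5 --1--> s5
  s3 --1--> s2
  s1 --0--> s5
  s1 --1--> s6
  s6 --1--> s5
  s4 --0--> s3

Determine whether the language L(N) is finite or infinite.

finite

The useful states (reachable from s1 and able to reach an accepting state) are {s1}.
Restricted to these states the transition graph has no cycle, so every accepting path has bounded length and L is finite.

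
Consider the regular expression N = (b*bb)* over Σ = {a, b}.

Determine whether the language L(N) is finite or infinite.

The expression contains a Kleene star applied to a subexpression that matches at least one nonempty string, so it matches strings of unbounded length.
Hence L(N) is infinite.

infinite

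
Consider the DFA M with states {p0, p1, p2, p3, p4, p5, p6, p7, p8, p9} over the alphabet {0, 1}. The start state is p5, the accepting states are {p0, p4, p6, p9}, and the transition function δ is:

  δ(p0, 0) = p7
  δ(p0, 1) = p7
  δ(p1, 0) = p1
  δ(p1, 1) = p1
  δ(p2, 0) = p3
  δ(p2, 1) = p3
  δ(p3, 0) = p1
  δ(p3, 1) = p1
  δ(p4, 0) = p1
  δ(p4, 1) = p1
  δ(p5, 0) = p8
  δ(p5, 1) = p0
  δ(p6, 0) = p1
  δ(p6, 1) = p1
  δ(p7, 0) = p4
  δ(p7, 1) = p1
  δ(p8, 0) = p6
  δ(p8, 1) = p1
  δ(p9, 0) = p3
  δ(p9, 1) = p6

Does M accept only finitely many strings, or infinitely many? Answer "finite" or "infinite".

finite

The useful states (reachable from p5 and able to reach an accepting state) are {p0, p4, p5, p6, p7, p8}.
Restricted to these states the transition graph has no cycle, so every accepting path has bounded length and L is finite.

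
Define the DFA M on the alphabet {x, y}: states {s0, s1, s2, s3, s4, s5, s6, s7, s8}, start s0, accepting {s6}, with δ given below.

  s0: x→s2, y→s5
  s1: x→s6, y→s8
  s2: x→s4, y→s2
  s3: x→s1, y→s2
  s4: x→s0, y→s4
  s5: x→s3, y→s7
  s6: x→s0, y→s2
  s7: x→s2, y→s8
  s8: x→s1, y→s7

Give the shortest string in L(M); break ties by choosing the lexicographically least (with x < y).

A breadth-first search from s0 reaches an accepting state first via the path s0 → s5 → s3 → s1 → s6 on input yxxx.
No string of length < 4 is accepted (BFS exhausts all shorter strings without reaching an accepting state), and yxxx is the lexicographically least accepting string of length 4.

yxxx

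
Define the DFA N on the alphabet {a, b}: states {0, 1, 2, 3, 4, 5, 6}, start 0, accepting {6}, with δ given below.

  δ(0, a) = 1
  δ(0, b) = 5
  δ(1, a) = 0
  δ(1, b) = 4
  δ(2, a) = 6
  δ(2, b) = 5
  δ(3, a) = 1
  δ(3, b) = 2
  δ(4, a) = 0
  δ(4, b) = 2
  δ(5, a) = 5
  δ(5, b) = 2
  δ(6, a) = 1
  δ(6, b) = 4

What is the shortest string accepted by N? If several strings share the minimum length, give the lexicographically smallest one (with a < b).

bba

A breadth-first search from 0 reaches an accepting state first via the path 0 → 5 → 2 → 6 on input bba.
No string of length < 3 is accepted (BFS exhausts all shorter strings without reaching an accepting state), and bba is the lexicographically least accepting string of length 3.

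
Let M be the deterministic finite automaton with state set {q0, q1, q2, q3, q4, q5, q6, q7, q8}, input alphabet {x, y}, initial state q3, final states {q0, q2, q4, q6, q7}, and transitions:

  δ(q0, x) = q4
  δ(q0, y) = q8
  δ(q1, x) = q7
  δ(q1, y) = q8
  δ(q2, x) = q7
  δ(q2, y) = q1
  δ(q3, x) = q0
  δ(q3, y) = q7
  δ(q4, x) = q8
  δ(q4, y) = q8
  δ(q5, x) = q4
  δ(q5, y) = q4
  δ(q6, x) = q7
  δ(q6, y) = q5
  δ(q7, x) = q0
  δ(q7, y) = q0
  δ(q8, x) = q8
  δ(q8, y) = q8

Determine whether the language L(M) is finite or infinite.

The useful states (reachable from q3 and able to reach an accepting state) are {q0, q3, q4, q7}.
Restricted to these states the transition graph has no cycle, so every accepting path has bounded length and L is finite.

finite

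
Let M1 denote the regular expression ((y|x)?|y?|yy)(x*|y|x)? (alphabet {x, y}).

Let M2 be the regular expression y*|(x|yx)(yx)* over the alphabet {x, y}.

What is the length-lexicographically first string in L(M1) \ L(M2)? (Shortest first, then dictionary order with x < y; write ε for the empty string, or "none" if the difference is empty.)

The string xx is accepted by M1 but not by M2.
No shorter string lies in the difference, and xx is the lexicographically first length-2 string in L(M1) \ L(M2).

xx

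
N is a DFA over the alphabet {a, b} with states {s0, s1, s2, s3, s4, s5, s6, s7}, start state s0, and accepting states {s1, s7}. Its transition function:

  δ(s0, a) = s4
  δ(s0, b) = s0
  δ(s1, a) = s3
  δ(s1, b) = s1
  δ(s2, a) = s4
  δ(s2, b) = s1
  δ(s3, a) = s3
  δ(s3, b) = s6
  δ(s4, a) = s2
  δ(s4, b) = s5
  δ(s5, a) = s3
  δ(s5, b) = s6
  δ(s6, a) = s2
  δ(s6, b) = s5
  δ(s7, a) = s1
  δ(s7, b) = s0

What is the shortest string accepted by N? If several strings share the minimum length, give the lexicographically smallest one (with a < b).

A breadth-first search from s0 reaches an accepting state first via the path s0 → s4 → s2 → s1 on input aab.
No string of length < 3 is accepted (BFS exhausts all shorter strings without reaching an accepting state), and aab is the lexicographically least accepting string of length 3.

aab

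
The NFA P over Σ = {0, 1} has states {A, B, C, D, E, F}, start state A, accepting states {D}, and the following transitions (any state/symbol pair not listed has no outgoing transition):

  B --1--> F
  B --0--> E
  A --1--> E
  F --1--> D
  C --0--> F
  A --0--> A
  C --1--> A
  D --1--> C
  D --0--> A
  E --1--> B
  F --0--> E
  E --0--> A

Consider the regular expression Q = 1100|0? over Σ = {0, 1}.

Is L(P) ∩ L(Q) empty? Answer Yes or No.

Converting the expression Q to a DFA (subset construction, then merging equivalent states) gives the minimal DFA with states {q0, q1, q2, q3, q4, q5}, start state q0, accepting states {q0, q1} and transitions q0: 0→q1, 1→q2; q1: 0→q3, 1→q3; q2: 0→q3, 1→q4; q3: 0→q3, 1→q3; q4: 0→q5, 1→q3; q5: 0→q1, 1→q3.
Exploring the product automaton P × Q from the start pair (A, q0), following both machines on each input symbol, reaches 11 state pairs: (A, q0), (A, q1), (E, q2), (A, q3), (E, q3), (B, q4), (B, q3), (E, q5), (F, q3), (D, q3), (C, q3).
P accepts in {D} and Q accepts in {q0, q1}; no reachable pair has both components accepting, so no string drives both machines to acceptance simultaneously and L(P) ∩ L(Q) = ∅.
So no string is accepted by both, and the intersection is empty.

Yes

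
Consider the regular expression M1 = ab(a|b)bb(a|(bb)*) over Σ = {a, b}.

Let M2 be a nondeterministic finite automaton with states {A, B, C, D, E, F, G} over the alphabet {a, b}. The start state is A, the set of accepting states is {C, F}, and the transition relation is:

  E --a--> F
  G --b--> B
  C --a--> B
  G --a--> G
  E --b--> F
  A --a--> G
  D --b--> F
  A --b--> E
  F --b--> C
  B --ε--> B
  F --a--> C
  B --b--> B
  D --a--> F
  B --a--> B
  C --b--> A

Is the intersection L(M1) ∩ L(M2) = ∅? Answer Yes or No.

Yes

Converting the expression M1 to a DFA (subset construction, then merging equivalent states) gives the minimal DFA with states {r0, r1, r2, r3, r4, r5, r6, r7, r8, r9}, start state r0, accepting states {r6, r7, r9} and transitions r0: a→r1, b→r2; r1: a→r2, b→r3; r2: a→r2, b→r2; r3: a→r4, b→r4; r4: a→r2, b→r5; r5: a→r2, b→r6; r6: a→r7, b→r8; r7: a→r2, b→r2; r8: a→r2, b→r9; r9: a→r2, b→r8.
Exploring the product automaton M1 × M2 from the start pair (r0, A), following both machines on each input symbol, reaches 15 state pairs: (r0, A), (r1, G), (r2, E), (r2, G), (r3, B), (r2, F), (r2, B), (r4, B), (r2, C), (r5, B), (r2, A), (r6, B), (r7, B), (r8, B), (r9, B).
M1 accepts in {r6, r7, r9} and M2 accepts in {C, F}; no reachable pair has both components accepting, so no string drives both machines to acceptance simultaneously and L(M1) ∩ L(M2) = ∅.
So no string is accepted by both, and the intersection is empty.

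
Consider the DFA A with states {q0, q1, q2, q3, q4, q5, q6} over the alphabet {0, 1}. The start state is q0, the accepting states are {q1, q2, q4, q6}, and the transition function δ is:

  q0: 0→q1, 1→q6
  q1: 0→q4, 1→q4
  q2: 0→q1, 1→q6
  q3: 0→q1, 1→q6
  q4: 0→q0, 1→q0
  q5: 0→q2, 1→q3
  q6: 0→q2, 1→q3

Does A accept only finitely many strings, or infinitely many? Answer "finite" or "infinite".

infinite

State q0 is reachable from the start and can reach an accepting state, and it lies on the cycle q0 → q1 → q4 → q0.
Traversing that cycle any number of times yields accepted strings of unbounded length, so the language is infinite.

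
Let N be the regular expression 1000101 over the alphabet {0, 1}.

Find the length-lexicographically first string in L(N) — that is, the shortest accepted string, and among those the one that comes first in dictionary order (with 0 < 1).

By inspection of the expression, no string of length less than 7 matches, and 1000101 is the lexicographically first match of length 7.

1000101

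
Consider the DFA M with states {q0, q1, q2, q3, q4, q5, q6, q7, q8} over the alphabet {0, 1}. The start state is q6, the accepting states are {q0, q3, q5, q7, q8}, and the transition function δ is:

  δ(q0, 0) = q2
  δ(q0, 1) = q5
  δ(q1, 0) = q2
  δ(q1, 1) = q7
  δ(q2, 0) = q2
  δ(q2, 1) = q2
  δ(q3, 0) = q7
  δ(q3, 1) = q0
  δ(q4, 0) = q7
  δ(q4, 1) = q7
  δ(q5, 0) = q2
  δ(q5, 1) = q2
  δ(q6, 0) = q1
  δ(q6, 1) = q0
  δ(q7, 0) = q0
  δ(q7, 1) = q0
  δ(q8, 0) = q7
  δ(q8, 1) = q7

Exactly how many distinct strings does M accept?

7

The useful subgraph on states {q0, q1, q5, q6, q7} is acyclic, so L(M) is finite; the longest accepting path visits 5 useful states, giving maximum string length 4.
Counting accepting paths from q6 by length: 1 of length 1, 2 of length 2, 2 of length 3, 2 of length 4. Total 7.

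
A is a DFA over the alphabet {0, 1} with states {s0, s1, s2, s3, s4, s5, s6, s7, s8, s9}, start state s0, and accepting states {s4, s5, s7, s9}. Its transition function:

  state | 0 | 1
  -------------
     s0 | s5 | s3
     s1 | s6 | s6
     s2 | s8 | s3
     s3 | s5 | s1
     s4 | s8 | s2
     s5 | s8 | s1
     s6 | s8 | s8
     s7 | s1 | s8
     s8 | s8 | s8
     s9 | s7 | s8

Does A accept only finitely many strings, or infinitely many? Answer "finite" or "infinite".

finite

The useful states (reachable from s0 and able to reach an accepting state) are {s0, s3, s5}.
Restricted to these states the transition graph has no cycle, so every accepting path has bounded length and L is finite.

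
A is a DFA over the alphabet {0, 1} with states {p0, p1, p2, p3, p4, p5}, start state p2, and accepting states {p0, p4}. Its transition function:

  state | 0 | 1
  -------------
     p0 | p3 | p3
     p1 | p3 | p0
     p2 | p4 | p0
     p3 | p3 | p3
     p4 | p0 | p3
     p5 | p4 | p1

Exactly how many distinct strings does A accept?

3

The useful subgraph on states {p0, p2, p4} is acyclic, so L(A) is finite; the longest accepting path visits 3 useful states, giving maximum string length 2.
Counting accepting paths from p2 by length: 2 of length 1, 1 of length 2. Total 3.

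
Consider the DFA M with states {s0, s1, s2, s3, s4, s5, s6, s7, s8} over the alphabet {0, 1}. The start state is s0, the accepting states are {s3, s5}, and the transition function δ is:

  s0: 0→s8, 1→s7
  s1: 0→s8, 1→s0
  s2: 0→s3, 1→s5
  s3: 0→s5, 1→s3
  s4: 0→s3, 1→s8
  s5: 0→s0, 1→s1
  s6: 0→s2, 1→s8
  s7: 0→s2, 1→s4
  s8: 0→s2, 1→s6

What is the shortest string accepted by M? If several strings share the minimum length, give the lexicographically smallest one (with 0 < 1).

A breadth-first search from s0 reaches an accepting state first via the path s0 → s8 → s2 → s3 on input 000.
No string of length < 3 is accepted (BFS exhausts all shorter strings without reaching an accepting state), and 000 is the lexicographically least accepting string of length 3.

000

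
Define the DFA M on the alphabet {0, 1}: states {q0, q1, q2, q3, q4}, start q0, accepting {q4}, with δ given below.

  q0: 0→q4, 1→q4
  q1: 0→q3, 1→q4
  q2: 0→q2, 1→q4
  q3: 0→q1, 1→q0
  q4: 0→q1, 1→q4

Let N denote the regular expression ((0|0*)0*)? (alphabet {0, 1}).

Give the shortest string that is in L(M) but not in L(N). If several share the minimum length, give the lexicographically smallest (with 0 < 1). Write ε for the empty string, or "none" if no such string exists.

The string 1 is accepted by M but not by N.
No shorter string lies in the difference, and 1 is the lexicographically first length-1 string in L(M) \ L(N).

1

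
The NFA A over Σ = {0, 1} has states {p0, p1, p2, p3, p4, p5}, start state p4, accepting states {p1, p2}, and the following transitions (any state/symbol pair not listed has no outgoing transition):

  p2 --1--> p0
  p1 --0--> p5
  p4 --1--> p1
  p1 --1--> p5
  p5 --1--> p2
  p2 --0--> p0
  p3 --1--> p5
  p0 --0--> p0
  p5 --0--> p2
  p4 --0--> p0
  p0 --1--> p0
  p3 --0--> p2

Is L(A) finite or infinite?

finite

The useful states (reachable from p4 and able to reach an accepting state) are {p1, p2, p4, p5}.
Restricted to these states the transition graph has no cycle, so every accepting path has bounded length and L is finite.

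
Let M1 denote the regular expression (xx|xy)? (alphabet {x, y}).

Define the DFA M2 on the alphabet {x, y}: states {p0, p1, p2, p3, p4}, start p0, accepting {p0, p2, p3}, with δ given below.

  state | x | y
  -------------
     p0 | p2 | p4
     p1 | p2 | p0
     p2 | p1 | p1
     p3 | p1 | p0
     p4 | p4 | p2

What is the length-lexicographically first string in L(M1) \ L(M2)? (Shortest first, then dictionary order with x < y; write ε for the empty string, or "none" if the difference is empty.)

The string xx is accepted by M1 but not by M2.
No shorter string lies in the difference, and xx is the lexicographically first length-2 string in L(M1) \ L(M2).

xx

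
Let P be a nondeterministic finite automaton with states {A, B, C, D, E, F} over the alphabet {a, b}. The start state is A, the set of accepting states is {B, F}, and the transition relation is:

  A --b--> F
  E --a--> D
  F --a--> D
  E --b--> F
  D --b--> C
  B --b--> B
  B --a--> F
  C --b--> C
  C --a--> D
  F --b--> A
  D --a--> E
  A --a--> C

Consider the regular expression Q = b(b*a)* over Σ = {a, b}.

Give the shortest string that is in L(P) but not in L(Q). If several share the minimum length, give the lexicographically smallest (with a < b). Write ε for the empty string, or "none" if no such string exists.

bbb

The string bbb is accepted by P but not by Q.
No shorter string lies in the difference, and bbb is the lexicographically first length-3 string in L(P) \ L(Q).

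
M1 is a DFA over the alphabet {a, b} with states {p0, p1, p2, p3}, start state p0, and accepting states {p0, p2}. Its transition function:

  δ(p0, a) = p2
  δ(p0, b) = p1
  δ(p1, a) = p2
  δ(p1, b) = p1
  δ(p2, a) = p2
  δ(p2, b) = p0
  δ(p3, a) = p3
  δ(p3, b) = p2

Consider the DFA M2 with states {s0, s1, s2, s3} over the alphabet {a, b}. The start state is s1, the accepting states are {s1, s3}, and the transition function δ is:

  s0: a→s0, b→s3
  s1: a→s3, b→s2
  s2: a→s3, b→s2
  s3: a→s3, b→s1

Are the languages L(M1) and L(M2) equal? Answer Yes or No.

Yes

Exploring the product automaton M1 × M2 from the start pair (p0, s1), following both machines on each input symbol, reaches 3 state pairs: (p0, s1), (p2, s3), (p1, s2).
M1 accepts in {p0, p2} and M2 accepts in {s1, s3}. In every reachable pair the two components are either both accepting — (p0, s1), (p2, s3) — or both non-accepting, so no string is accepted by exactly one of the machines: L(M1) \ L(M2) and L(M2) \ L(M1) are both empty.
Hence every string is accepted by M1 iff it is accepted by M2, and the two languages coincide.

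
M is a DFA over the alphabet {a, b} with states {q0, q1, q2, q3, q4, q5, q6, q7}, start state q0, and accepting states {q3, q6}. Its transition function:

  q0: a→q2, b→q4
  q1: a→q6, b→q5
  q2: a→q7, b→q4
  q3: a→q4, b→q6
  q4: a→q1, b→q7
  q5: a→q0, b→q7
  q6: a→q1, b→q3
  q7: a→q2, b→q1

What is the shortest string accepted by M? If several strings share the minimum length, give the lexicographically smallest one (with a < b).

A breadth-first search from q0 reaches an accepting state first via the path q0 → q4 → q1 → q6 on input baa.
No string of length < 3 is accepted (BFS exhausts all shorter strings without reaching an accepting state), and baa is the lexicographically least accepting string of length 3.

baa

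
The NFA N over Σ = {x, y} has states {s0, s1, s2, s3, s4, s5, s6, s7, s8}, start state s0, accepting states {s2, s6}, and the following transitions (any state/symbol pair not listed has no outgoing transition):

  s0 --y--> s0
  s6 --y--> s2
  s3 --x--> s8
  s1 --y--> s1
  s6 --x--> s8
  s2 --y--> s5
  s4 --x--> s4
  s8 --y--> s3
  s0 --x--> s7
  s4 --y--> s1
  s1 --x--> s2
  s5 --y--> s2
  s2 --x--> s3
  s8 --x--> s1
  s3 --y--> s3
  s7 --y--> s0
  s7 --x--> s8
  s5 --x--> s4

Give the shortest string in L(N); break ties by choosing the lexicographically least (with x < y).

xxxx

A breadth-first search from s0 reaches an accepting state first via the path s0 → s7 → s8 → s1 → s2 on input xxxx.
No string of length < 4 is accepted (BFS exhausts all shorter strings without reaching an accepting state), and xxxx is the lexicographically least accepting string of length 4.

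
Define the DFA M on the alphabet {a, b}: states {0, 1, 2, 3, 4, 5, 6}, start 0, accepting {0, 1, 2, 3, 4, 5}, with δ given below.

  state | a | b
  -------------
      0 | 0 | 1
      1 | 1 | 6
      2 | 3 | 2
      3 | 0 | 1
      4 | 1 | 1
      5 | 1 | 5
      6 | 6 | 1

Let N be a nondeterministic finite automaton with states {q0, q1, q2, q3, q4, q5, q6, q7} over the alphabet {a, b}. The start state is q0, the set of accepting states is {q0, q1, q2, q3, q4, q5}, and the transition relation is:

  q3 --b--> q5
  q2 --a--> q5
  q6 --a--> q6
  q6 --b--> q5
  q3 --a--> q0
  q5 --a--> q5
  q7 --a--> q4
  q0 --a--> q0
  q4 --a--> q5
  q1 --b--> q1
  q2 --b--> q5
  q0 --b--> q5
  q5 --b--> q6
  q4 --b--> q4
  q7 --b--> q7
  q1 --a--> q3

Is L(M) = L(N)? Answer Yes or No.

Yes

Exploring the product automaton M × N from the start pair (0, q0), following both machines on each input symbol, reaches 3 state pairs: (0, q0), (1, q5), (6, q6).
M accepts in {0, 1, 2, 3, 4, 5} and N accepts in {q0, q1, q2, q3, q4, q5}. In every reachable pair the two components are either both accepting — (0, q0), (1, q5) — or both non-accepting, so no string is accepted by exactly one of the machines: L(M) \ L(N) and L(N) \ L(M) are both empty.
Hence every string is accepted by M iff it is accepted by N, and the two languages coincide.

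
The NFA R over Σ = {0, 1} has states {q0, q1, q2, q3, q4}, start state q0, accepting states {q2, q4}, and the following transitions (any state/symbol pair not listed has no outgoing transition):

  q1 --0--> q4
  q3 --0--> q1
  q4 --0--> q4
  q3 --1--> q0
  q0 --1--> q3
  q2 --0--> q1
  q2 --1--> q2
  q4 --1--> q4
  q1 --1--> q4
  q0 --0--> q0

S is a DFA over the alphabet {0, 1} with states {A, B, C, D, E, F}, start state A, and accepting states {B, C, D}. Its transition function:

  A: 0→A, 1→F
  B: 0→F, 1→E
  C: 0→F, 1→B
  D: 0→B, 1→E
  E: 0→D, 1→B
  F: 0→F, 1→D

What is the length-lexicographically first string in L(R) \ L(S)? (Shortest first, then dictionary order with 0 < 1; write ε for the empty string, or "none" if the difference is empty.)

100

The string 100 is accepted by R but not by S.
No shorter string lies in the difference, and 100 is the lexicographically first length-3 string in L(R) \ L(S).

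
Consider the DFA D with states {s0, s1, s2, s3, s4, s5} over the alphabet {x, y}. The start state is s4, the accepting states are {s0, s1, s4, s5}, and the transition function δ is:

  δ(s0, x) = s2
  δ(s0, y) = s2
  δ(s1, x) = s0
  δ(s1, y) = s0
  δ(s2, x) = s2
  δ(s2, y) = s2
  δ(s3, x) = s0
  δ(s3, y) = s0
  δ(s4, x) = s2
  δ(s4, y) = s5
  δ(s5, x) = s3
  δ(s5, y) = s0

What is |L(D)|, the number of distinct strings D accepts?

5

The useful subgraph on states {s0, s3, s4, s5} is acyclic, so L(D) is finite; the longest accepting path visits 4 useful states, giving maximum string length 3.
Counting accepting paths from s4 by length: 1 of length 0, 1 of length 1, 1 of length 2, 2 of length 3. Total 5.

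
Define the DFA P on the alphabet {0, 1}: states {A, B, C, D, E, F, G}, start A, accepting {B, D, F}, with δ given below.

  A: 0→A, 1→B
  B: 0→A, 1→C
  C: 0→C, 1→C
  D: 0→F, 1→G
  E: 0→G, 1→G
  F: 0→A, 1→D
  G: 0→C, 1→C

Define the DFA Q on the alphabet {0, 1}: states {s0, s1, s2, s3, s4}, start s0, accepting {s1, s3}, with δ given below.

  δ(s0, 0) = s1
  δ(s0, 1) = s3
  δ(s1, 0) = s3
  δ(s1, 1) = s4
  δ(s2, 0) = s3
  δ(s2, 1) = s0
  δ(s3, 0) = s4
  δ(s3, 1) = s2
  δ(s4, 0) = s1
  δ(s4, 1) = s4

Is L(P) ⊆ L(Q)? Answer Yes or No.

No

The string 01 is in L(P) but not in L(Q).
So L(P) ⊄ L(Q).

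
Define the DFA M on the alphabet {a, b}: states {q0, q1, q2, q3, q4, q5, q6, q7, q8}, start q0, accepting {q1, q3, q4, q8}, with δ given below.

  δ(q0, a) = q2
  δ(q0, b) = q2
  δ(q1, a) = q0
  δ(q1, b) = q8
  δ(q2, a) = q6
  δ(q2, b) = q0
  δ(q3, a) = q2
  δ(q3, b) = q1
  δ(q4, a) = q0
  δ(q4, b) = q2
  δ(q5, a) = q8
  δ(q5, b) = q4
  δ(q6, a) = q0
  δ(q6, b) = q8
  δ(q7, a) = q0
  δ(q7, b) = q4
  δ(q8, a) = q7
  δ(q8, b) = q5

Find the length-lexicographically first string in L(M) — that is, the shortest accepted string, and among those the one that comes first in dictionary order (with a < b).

aab

A breadth-first search from q0 reaches an accepting state first via the path q0 → q2 → q6 → q8 on input aab.
No string of length < 3 is accepted (BFS exhausts all shorter strings without reaching an accepting state), and aab is the lexicographically least accepting string of length 3.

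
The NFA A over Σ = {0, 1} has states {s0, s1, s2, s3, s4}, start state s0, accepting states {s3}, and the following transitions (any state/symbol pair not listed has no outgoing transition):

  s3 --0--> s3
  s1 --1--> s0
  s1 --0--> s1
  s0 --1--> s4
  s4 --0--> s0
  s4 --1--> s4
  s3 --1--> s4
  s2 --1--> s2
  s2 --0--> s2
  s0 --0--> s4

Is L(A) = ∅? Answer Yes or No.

Yes

The states reachable from the start state are {s0, s4}.
None of the accepting states {s3} is reachable, so no string is accepted and L(A) = ∅.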